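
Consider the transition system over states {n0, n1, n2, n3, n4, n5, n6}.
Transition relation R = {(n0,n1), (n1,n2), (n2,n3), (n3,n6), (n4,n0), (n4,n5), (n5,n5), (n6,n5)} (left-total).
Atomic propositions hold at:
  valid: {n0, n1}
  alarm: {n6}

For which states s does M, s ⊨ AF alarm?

{n0, n1, n2, n3, n6}

AF alarm: least fixpoint, start Z0 = {n6}, add states with every successor in Z. Z1 = {n3, n6}; Z2 = {n2, n3, n6}; Z3 = {n1, n2, n3, n6}; Z4 = {n0, n1, n2, n3, n6}; fixed.
Sat(AF alarm) = {n0, n1, n2, n3, n6}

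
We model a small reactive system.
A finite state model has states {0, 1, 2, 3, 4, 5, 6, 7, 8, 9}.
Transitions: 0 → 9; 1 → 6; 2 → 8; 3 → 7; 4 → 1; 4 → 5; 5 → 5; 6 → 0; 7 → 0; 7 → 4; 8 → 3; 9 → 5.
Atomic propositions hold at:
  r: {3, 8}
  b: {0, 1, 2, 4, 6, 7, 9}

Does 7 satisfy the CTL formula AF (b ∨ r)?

Sat(b ∨ r) = {0, 1, 2, 3, 4, 6, 7, 8, 9}
AF (b ∨ r): least fixpoint, start Z0 = {0, 1, 2, 3, 4, 6, 7, 8, 9}, add states with every successor in Z. Already a fixed point.
Sat(AF (b ∨ r)) = {0, 1, 2, 3, 4, 6, 7, 8, 9}
7 ∈ Sat(AF (b ∨ r)) = {0, 1, 2, 3, 4, 6, 7, 8, 9}, so the formula holds at 7.

Yes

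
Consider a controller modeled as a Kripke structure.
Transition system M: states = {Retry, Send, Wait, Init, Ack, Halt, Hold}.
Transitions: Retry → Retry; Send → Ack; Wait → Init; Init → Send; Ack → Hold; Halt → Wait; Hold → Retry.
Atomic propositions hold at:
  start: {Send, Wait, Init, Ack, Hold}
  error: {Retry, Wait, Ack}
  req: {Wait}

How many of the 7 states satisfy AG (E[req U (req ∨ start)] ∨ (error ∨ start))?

6

Sat(req ∨ start) = {Send, Wait, Init, Ack, Hold}
E[req U (req ∨ start)]: least fixpoint, start Z0 = Sat((req ∨ start)) = {Send, Wait, Init, Ack, Hold}, add states in Sat(req) with some successor in Z. Already a fixed point.
Sat(E[req U (req ∨ start)]) = {Send, Wait, Init, Ack, Hold}
Sat(error ∨ start) = {Retry, Send, Wait, Init, Ack, Hold}
Sat(E[req U (req ∨ start)] ∨ (error ∨ start)) = {Retry, Send, Wait, Init, Ack, Hold}
AG (E[req U (req ∨ start)] ∨ (error ∨ start)): greatest fixpoint, start Z0 = {Retry, Send, Wait, Init, Ack, Hold}, keep only states in Sat with every successor in Z. Already a fixed point.
Sat(AG (E[req U (req ∨ start)] ∨ (error ∨ start))) = {Retry, Send, Wait, Init, Ack, Hold}
|Sat(AG (E[req U (req ∨ start)] ∨ (error ∨ start)))| = |{Retry, Send, Wait, Init, Ack, Hold}| = 6.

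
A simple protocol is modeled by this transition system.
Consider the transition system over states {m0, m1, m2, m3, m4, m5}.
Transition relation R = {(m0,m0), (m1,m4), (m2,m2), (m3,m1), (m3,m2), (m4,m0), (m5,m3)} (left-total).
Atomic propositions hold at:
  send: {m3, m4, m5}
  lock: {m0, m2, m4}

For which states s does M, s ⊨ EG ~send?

Sat(~send) = {m0, m1, m2}
EG ~send: greatest fixpoint, start Z0 = {m0, m1, m2}, keep only states in Sat with some successor in Z. Z1 = {m0, m2}; fixed.
Sat(EG ~send) = {m0, m2}

{m0, m2}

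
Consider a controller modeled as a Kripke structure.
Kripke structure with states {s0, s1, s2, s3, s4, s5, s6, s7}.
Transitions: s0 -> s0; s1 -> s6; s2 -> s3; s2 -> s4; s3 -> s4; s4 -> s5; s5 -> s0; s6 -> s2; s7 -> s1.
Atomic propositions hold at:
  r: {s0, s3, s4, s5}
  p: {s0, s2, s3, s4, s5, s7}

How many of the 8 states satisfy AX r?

5

Sat(AX r) = {s : every successor in {s0, s3, s4, s5}} = {s0, s2, s3, s4, s5}
|Sat(AX r)| = |{s0, s2, s3, s4, s5}| = 5.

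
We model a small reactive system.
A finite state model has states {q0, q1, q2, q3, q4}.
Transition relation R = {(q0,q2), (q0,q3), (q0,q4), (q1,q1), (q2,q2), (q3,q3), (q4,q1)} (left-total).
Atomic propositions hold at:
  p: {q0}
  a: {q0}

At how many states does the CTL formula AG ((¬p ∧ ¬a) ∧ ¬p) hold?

Sat(¬p) = {q1, q2, q3, q4}
Sat(¬a) = {q1, q2, q3, q4}
Sat(¬p ∧ ¬a) = {q1, q2, q3, q4}
Sat((¬p ∧ ¬a) ∧ ¬p) = {q1, q2, q3, q4}
AG ((¬p ∧ ¬a) ∧ ¬p): greatest fixpoint, start Z0 = {q1, q2, q3, q4}, keep only states in Sat with every successor in Z. Already a fixed point.
Sat(AG ((¬p ∧ ¬a) ∧ ¬p)) = {q1, q2, q3, q4}
|Sat(AG ((¬p ∧ ¬a) ∧ ¬p))| = |{q1, q2, q3, q4}| = 4.

4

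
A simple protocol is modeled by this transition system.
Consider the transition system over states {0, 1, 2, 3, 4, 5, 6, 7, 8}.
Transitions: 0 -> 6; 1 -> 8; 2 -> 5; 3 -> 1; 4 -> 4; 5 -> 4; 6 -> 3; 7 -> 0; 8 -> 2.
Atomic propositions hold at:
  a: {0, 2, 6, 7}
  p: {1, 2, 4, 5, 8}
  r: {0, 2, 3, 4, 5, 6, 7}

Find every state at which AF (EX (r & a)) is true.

{0, 1, 3, 6, 7, 8}

Sat(r & a) = {0, 2, 6, 7}
Sat(EX (r & a)) = {s : some successor in {0, 2, 6, 7}} = {0, 7, 8}
AF (EX (r & a)): least fixpoint, start Z0 = {0, 7, 8}, add states with every successor in Z. Z1 = {0, 1, 7, 8}; Z2 = {0, 1, 3, 7, 8}; Z3 = {0, 1, 3, 6, 7, 8}; fixed.
Sat(AF (EX (r & a))) = {0, 1, 3, 6, 7, 8}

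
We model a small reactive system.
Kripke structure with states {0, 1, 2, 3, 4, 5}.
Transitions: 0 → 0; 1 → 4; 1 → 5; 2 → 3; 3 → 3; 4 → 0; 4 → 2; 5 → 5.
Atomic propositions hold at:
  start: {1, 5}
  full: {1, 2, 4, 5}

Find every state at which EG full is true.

EG full: greatest fixpoint, start Z0 = {1, 2, 4, 5}, keep only states in Sat with some successor in Z. Z1 = {1, 4, 5}; Z2 = {1, 5}; fixed.
Sat(EG full) = {1, 5}

{1, 5}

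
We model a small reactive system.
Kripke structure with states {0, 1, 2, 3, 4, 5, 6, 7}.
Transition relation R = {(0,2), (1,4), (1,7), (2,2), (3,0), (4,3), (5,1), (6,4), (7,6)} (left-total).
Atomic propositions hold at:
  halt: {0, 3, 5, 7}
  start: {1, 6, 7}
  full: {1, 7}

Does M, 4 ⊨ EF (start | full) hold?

No

Sat(start | full) = {1, 6, 7}
EF (start | full): least fixpoint, start Z0 = {1, 6, 7}, add states with some successor in Z. Z1 = {1, 5, 6, 7}; fixed.
Sat(EF (start | full)) = {1, 5, 6, 7}
4 ∉ Sat(EF (start | full)) = {1, 5, 6, 7}, so the formula does not hold at 4.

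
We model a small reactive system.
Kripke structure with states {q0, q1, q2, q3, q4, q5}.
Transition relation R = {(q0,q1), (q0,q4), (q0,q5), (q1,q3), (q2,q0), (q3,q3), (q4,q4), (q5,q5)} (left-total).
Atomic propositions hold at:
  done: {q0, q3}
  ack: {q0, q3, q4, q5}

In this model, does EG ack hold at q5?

EG ack: greatest fixpoint, start Z0 = {q0, q3, q4, q5}, keep only states in Sat with some successor in Z. Already a fixed point.
Sat(EG ack) = {q0, q3, q4, q5}
q5 ∈ Sat(EG ack) = {q0, q3, q4, q5}, so the formula holds at q5.

Yes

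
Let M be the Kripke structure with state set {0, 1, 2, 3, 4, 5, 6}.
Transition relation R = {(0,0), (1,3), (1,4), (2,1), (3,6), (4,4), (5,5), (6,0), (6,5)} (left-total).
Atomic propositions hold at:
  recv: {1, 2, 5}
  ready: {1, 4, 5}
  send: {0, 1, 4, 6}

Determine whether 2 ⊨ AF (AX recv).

Sat(AX recv) = {s : every successor in {1, 2, 5}} = {2, 5}
AF (AX recv): least fixpoint, start Z0 = {2, 5}, add states with every successor in Z. Already a fixed point.
Sat(AF (AX recv)) = {2, 5}
2 ∈ Sat(AF (AX recv)) = {2, 5}, so the formula holds at 2.

Yes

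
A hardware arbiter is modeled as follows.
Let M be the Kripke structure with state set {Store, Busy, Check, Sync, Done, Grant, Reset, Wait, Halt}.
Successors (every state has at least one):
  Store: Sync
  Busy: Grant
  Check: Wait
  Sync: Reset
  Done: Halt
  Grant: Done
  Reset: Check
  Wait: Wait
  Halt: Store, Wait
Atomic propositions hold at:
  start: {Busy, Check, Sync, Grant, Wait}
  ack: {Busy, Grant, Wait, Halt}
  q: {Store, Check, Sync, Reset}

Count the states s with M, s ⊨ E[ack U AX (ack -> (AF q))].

AF q: least fixpoint, start Z0 = {Store, Check, Sync, Reset}, add states with every successor in Z. Already a fixed point.
Sat(AF q) = {Store, Check, Sync, Reset}
Sat(ack -> (AF q)) = {Store, Check, Sync, Done, Reset}
Sat(AX (ack -> (AF q))) = {s : every successor in {Store, Check, Sync, Done, Reset}} = {Store, Sync, Grant, Reset}
E[ack U AX (ack -> (AF q))]: least fixpoint, start Z0 = Sat(AX (ack -> (AF q))) = {Store, Sync, Grant, Reset}, add states in Sat(ack) with some successor in Z. Z1 = {Store, Busy, Sync, Grant, Reset, Halt}; fixed.
Sat(E[ack U AX (ack -> (AF q))]) = {Store, Busy, Sync, Grant, Reset, Halt}
|Sat(E[ack U AX (ack -> (AF q))])| = |{Store, Busy, Sync, Grant, Reset, Halt}| = 6.

6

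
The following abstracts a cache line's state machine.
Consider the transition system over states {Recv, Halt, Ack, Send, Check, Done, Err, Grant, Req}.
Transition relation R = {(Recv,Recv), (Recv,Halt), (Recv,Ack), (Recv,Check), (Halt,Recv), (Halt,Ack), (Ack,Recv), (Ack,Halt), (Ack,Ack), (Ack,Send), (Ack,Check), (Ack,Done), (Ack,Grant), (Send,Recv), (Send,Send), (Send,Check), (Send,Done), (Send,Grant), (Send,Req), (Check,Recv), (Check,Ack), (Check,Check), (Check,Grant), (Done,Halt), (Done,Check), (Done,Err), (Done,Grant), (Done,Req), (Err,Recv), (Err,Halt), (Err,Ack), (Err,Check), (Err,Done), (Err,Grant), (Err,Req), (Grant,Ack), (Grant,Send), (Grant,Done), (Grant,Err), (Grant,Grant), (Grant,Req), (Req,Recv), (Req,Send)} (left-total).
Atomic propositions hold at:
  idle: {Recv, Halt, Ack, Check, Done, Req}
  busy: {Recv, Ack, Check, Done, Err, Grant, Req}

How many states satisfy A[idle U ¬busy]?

Sat(¬busy) = {Halt, Send}
A[idle U ¬busy]: least fixpoint, start Z0 = Sat(¬busy) = {Halt, Send}, add states in Sat(idle) with every successor in Z. Already a fixed point.
Sat(A[idle U ¬busy]) = {Halt, Send}
|Sat(A[idle U ¬busy])| = |{Halt, Send}| = 2.

2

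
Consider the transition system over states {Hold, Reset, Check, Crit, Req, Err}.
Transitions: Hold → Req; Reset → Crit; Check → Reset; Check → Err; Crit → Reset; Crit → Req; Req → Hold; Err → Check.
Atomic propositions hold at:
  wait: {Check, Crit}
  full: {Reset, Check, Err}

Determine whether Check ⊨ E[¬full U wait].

Yes

Sat(¬full) = {Hold, Crit, Req}
E[¬full U wait]: least fixpoint, start Z0 = Sat(wait) = {Check, Crit}, add states in Sat(¬full) with some successor in Z. Already a fixed point.
Sat(E[¬full U wait]) = {Check, Crit}
Check ∈ Sat(E[¬full U wait]) = {Check, Crit}, so the formula holds at Check.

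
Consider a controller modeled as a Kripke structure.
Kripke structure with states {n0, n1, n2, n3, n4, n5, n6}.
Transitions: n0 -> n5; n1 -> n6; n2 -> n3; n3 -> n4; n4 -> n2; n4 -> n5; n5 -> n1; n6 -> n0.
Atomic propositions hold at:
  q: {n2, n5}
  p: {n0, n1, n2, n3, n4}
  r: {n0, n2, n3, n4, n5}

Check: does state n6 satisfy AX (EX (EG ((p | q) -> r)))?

No

Sat(p | q) = {n0, n1, n2, n3, n4, n5}
Sat((p | q) -> r) = {n0, n2, n3, n4, n5, n6}
EG ((p | q) -> r): greatest fixpoint, start Z0 = {n0, n2, n3, n4, n5, n6}, keep only states in Sat with some successor in Z. Z1 = {n0, n2, n3, n4, n6}; Z2 = {n2, n3, n4, n6}; Z3 = {n2, n3, n4}; fixed.
Sat(EG ((p | q) -> r)) = {n2, n3, n4}
Sat(EX (EG ((p | q) -> r))) = {s : some successor in {n2, n3, n4}} = {n2, n3, n4}
Sat(AX (EX (EG ((p | q) -> r)))) = {s : every successor in {n2, n3, n4}} = {n2, n3}
n6 ∉ Sat(AX (EX (EG ((p | q) -> r)))) = {n2, n3}, so the formula does not hold at n6.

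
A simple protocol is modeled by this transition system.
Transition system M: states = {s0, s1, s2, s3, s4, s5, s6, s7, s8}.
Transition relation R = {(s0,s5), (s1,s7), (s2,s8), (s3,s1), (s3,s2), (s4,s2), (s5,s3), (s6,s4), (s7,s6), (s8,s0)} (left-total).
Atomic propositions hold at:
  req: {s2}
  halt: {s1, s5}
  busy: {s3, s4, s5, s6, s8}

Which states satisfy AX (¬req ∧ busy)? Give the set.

{s0, s2, s5, s6, s7}

Sat(¬req) = {s0, s1, s3, s4, s5, s6, s7, s8}
Sat(¬req ∧ busy) = {s3, s4, s5, s6, s8}
Sat(AX (¬req ∧ busy)) = {s : every successor in {s3, s4, s5, s6, s8}} = {s0, s2, s5, s6, s7}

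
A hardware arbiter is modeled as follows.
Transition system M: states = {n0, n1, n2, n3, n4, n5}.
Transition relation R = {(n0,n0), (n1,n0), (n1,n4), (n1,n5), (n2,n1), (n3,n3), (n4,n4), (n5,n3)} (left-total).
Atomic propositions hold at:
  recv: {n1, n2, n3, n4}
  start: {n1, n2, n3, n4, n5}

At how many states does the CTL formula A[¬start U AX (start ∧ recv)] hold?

Sat(¬start) = {n0}
Sat(start ∧ recv) = {n1, n2, n3, n4}
Sat(AX (start ∧ recv)) = {s : every successor in {n1, n2, n3, n4}} = {n2, n3, n4, n5}
A[¬start U AX (start ∧ recv)]: least fixpoint, start Z0 = Sat(AX (start ∧ recv)) = {n2, n3, n4, n5}, add states in Sat(¬start) with every successor in Z. Already a fixed point.
Sat(A[¬start U AX (start ∧ recv)]) = {n2, n3, n4, n5}
|Sat(A[¬start U AX (start ∧ recv)])| = |{n2, n3, n4, n5}| = 4.

4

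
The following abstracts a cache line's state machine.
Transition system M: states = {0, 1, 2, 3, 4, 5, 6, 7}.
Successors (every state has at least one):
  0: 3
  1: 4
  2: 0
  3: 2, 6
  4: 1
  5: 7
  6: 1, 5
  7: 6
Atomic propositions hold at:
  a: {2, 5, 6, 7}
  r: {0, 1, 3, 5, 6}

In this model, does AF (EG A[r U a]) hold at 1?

No

A[r U a]: least fixpoint, start Z0 = Sat(a) = {2, 5, 6, 7}, add states in Sat(r) with every successor in Z. Z1 = {2, 3, 5, 6, 7}; Z2 = {0, 2, 3, 5, 6, 7}; fixed.
Sat(A[r U a]) = {0, 2, 3, 5, 6, 7}
EG A[r U a]: greatest fixpoint, start Z0 = {0, 2, 3, 5, 6, 7}, keep only states in Sat with some successor in Z. Already a fixed point.
Sat(EG A[r U a]) = {0, 2, 3, 5, 6, 7}
AF (EG A[r U a]): least fixpoint, start Z0 = {0, 2, 3, 5, 6, 7}, add states with every successor in Z. Already a fixed point.
Sat(AF (EG A[r U a])) = {0, 2, 3, 5, 6, 7}
1 ∉ Sat(AF (EG A[r U a])) = {0, 2, 3, 5, 6, 7}, so the formula does not hold at 1.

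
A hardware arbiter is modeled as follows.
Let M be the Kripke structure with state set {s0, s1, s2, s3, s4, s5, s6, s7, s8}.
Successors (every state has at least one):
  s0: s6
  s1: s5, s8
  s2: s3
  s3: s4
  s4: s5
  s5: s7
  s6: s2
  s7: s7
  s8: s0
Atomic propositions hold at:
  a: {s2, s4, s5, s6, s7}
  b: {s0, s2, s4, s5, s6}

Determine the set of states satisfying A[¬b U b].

{s0, s1, s2, s3, s4, s5, s6, s8}

Sat(¬b) = {s1, s3, s7, s8}
A[¬b U b]: least fixpoint, start Z0 = Sat(b) = {s0, s2, s4, s5, s6}, add states in Sat(¬b) with every successor in Z. Z1 = {s0, s2, s3, s4, s5, s6, s8}; Z2 = {s0, s1, s2, s3, s4, s5, s6, s8}; fixed.
Sat(A[¬b U b]) = {s0, s1, s2, s3, s4, s5, s6, s8}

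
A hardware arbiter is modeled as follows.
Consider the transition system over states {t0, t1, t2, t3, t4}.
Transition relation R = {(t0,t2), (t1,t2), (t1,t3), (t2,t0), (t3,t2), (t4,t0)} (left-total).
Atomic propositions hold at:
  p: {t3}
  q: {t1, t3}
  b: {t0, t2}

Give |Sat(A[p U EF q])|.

EF q: least fixpoint, start Z0 = {t1, t3}, add states with some successor in Z. Already a fixed point.
Sat(EF q) = {t1, t3}
A[p U EF q]: least fixpoint, start Z0 = Sat(EF q) = {t1, t3}, add states in Sat(p) with every successor in Z. Already a fixed point.
Sat(A[p U EF q]) = {t1, t3}
|Sat(A[p U EF q])| = |{t1, t3}| = 2.

2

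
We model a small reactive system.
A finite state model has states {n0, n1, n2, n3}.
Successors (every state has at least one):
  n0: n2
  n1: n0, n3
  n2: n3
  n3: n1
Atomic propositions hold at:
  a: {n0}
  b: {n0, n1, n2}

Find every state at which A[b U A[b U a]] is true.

A[b U a]: least fixpoint, start Z0 = Sat(a) = {n0}, add states in Sat(b) with every successor in Z. Already a fixed point.
Sat(A[b U a]) = {n0}
A[b U A[b U a]]: least fixpoint, start Z0 = Sat(A[b U a]) = {n0}, add states in Sat(b) with every successor in Z. Already a fixed point.
Sat(A[b U A[b U a]]) = {n0}

{n0}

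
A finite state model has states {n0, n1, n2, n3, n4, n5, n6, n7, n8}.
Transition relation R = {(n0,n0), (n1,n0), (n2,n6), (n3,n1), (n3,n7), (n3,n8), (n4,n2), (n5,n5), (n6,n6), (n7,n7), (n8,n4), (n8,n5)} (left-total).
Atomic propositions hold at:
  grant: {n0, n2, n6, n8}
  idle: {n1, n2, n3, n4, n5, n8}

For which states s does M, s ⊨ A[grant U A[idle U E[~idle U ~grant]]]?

{n1, n3, n4, n5, n7, n8}

Sat(~idle) = {n0, n6, n7}
Sat(~grant) = {n1, n3, n4, n5, n7}
E[~idle U ~grant]: least fixpoint, start Z0 = Sat(~grant) = {n1, n3, n4, n5, n7}, add states in Sat(~idle) with some successor in Z. Already a fixed point.
Sat(E[~idle U ~grant]) = {n1, n3, n4, n5, n7}
A[idle U E[~idle U ~grant]]: least fixpoint, start Z0 = Sat(E[~idle U ~grant]) = {n1, n3, n4, n5, n7}, add states in Sat(idle) with every successor in Z. Z1 = {n1, n3, n4, n5, n7, n8}; fixed.
Sat(A[idle U E[~idle U ~grant]]) = {n1, n3, n4, n5, n7, n8}
A[grant U A[idle U E[~idle U ~grant]]]: least fixpoint, start Z0 = Sat(A[idle U E[~idle U ~grant]]) = {n1, n3, n4, n5, n7, n8}, add states in Sat(grant) with every successor in Z. Already a fixed point.
Sat(A[grant U A[idle U E[~idle U ~grant]]]) = {n1, n3, n4, n5, n7, n8}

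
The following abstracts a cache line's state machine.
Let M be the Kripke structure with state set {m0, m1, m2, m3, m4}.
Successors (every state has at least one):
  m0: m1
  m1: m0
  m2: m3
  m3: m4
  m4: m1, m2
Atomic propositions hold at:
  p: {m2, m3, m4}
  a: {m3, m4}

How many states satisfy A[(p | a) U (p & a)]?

Sat(p | a) = {m2, m3, m4}
Sat(p & a) = {m3, m4}
A[(p | a) U (p & a)]: least fixpoint, start Z0 = Sat((p & a)) = {m3, m4}, add states in Sat(p | a) with every successor in Z. Z1 = {m2, m3, m4}; fixed.
Sat(A[(p | a) U (p & a)]) = {m2, m3, m4}
|Sat(A[(p | a) U (p & a)])| = |{m2, m3, m4}| = 3.

3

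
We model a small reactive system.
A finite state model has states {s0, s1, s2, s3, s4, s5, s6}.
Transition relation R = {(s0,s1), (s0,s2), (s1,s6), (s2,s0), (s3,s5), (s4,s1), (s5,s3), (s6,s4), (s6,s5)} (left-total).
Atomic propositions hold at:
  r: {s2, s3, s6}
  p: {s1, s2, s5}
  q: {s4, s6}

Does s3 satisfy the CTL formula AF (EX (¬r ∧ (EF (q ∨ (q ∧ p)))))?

Sat(¬r) = {s0, s1, s4, s5}
Sat(q ∧ p) = ∅
Sat(q ∨ (q ∧ p)) = {s4, s6}
EF (q ∨ (q ∧ p)): least fixpoint, start Z0 = {s4, s6}, add states with some successor in Z. Z1 = {s1, s4, s6}; Z2 = {s0, s1, s4, s6}; Z3 = {s0, s1, s2, s4, s6}; fixed.
Sat(EF (q ∨ (q ∧ p))) = {s0, s1, s2, s4, s6}
Sat(¬r ∧ (EF (q ∨ (q ∧ p)))) = {s0, s1, s4}
Sat(EX (¬r ∧ (EF (q ∨ (q ∧ p))))) = {s : some successor in {s0, s1, s4}} = {s0, s2, s4, s6}
AF (EX (¬r ∧ (EF (q ∨ (q ∧ p))))): least fixpoint, start Z0 = {s0, s2, s4, s6}, add states with every successor in Z. Z1 = {s0, s1, s2, s4, s6}; fixed.
Sat(AF (EX (¬r ∧ (EF (q ∨ (q ∧ p)))))) = {s0, s1, s2, s4, s6}
s3 ∉ Sat(AF (EX (¬r ∧ (EF (q ∨ (q ∧ p)))))) = {s0, s1, s2, s4, s6}, so the formula does not hold at s3.

No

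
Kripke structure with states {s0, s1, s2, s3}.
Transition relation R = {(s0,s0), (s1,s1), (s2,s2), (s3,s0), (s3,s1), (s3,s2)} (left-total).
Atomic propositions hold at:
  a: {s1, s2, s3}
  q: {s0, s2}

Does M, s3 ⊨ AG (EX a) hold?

Sat(EX a) = {s : some successor in {s1, s2, s3}} = {s1, s2, s3}
AG (EX a): greatest fixpoint, start Z0 = {s1, s2, s3}, keep only states in Sat with every successor in Z. Z1 = {s1, s2}; fixed.
Sat(AG (EX a)) = {s1, s2}
s3 ∉ Sat(AG (EX a)) = {s1, s2}, so the formula does not hold at s3.

No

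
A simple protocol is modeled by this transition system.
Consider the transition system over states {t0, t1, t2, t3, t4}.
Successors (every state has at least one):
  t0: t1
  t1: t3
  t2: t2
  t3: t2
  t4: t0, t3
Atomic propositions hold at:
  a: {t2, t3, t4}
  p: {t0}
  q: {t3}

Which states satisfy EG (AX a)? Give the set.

Sat(AX a) = {s : every successor in {t2, t3, t4}} = {t1, t2, t3}
EG (AX a): greatest fixpoint, start Z0 = {t1, t2, t3}, keep only states in Sat with some successor in Z. Already a fixed point.
Sat(EG (AX a)) = {t1, t2, t3}

{t1, t2, t3}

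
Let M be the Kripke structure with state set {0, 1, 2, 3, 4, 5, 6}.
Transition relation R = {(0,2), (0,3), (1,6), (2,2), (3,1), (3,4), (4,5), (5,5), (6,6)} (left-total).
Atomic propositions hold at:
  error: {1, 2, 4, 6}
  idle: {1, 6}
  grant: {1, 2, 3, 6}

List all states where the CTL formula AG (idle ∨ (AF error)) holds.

{1, 2, 6}

AF error: least fixpoint, start Z0 = {1, 2, 4, 6}, add states with every successor in Z. Z1 = {1, 2, 3, 4, 6}; Z2 = {0, 1, 2, 3, 4, 6}; fixed.
Sat(AF error) = {0, 1, 2, 3, 4, 6}
Sat(idle ∨ (AF error)) = {0, 1, 2, 3, 4, 6}
AG (idle ∨ (AF error)): greatest fixpoint, start Z0 = {0, 1, 2, 3, 4, 6}, keep only states in Sat with every successor in Z. Z1 = {0, 1, 2, 3, 6}; Z2 = {0, 1, 2, 6}; Z3 = {1, 2, 6}; fixed.
Sat(AG (idle ∨ (AF error))) = {1, 2, 6}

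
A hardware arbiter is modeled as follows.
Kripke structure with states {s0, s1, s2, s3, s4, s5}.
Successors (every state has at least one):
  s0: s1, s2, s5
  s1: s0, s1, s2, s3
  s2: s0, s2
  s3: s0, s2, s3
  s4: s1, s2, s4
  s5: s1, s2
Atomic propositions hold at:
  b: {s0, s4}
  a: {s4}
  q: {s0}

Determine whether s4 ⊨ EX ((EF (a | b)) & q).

Sat(a | b) = {s0, s4}
EF (a | b): least fixpoint, start Z0 = {s0, s4}, add states with some successor in Z. Z1 = {s0, s1, s2, s3, s4}; Z2 = {s0, s1, s2, s3, s4, s5}; fixed.
Sat(EF (a | b)) = {s0, s1, s2, s3, s4, s5}
Sat((EF (a | b)) & q) = {s0}
Sat(EX ((EF (a | b)) & q)) = {s : some successor in {s0}} = {s1, s2, s3}
s4 ∉ Sat(EX ((EF (a | b)) & q)) = {s1, s2, s3}, so the formula does not hold at s4.

No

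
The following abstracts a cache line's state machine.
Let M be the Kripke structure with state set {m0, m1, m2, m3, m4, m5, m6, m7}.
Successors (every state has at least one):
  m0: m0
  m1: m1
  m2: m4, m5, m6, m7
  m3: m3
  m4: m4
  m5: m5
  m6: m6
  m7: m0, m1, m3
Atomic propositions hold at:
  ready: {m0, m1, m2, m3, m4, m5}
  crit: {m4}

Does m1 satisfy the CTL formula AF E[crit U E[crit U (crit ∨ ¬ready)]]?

No

Sat(¬ready) = {m6, m7}
Sat(crit ∨ ¬ready) = {m4, m6, m7}
E[crit U (crit ∨ ¬ready)]: least fixpoint, start Z0 = Sat((crit ∨ ¬ready)) = {m4, m6, m7}, add states in Sat(crit) with some successor in Z. Already a fixed point.
Sat(E[crit U (crit ∨ ¬ready)]) = {m4, m6, m7}
E[crit U E[crit U (crit ∨ ¬ready)]]: least fixpoint, start Z0 = Sat(E[crit U (crit ∨ ¬ready)]) = {m4, m6, m7}, add states in Sat(crit) with some successor in Z. Already a fixed point.
Sat(E[crit U E[crit U (crit ∨ ¬ready)]]) = {m4, m6, m7}
AF E[crit U E[crit U (crit ∨ ¬ready)]]: least fixpoint, start Z0 = {m4, m6, m7}, add states with every successor in Z. Already a fixed point.
Sat(AF E[crit U E[crit U (crit ∨ ¬ready)]]) = {m4, m6, m7}
m1 ∉ Sat(AF E[crit U E[crit U (crit ∨ ¬ready)]]) = {m4, m6, m7}, so the formula does not hold at m1.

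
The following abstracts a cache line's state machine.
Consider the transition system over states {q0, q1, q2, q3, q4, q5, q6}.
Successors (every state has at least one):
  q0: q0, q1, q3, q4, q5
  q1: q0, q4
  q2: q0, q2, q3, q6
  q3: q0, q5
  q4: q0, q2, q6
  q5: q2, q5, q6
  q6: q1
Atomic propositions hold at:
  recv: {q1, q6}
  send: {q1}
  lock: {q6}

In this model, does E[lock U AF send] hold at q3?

AF send: least fixpoint, start Z0 = {q1}, add states with every successor in Z. Z1 = {q1, q6}; fixed.
Sat(AF send) = {q1, q6}
E[lock U AF send]: least fixpoint, start Z0 = Sat(AF send) = {q1, q6}, add states in Sat(lock) with some successor in Z. Already a fixed point.
Sat(E[lock U AF send]) = {q1, q6}
q3 ∉ Sat(E[lock U AF send]) = {q1, q6}, so the formula does not hold at q3.

No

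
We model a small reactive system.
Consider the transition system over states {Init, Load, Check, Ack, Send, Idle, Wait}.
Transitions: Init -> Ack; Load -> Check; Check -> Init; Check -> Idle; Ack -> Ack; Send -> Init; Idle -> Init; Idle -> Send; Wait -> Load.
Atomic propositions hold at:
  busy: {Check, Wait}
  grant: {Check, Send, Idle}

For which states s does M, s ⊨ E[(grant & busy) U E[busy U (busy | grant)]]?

Sat(grant & busy) = {Check}
Sat(busy | grant) = {Check, Send, Idle, Wait}
E[busy U (busy | grant)]: least fixpoint, start Z0 = Sat((busy | grant)) = {Check, Send, Idle, Wait}, add states in Sat(busy) with some successor in Z. Already a fixed point.
Sat(E[busy U (busy | grant)]) = {Check, Send, Idle, Wait}
E[(grant & busy) U E[busy U (busy | grant)]]: least fixpoint, start Z0 = Sat(E[busy U (busy | grant)]) = {Check, Send, Idle, Wait}, add states in Sat(grant & busy) with some successor in Z. Already a fixed point.
Sat(E[(grant & busy) U E[busy U (busy | grant)]]) = {Check, Send, Idle, Wait}

{Check, Send, Idle, Wait}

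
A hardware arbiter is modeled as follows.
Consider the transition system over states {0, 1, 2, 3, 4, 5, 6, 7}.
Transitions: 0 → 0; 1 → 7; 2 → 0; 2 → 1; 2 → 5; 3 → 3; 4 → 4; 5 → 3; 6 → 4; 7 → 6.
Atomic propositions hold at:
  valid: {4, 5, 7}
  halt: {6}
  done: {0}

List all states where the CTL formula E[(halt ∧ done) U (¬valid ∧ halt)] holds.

Sat(halt ∧ done) = ∅
Sat(¬valid) = {0, 1, 2, 3, 6}
Sat(¬valid ∧ halt) = {6}
E[(halt ∧ done) U (¬valid ∧ halt)]: least fixpoint, start Z0 = Sat((¬valid ∧ halt)) = {6}, add states in Sat(halt ∧ done) with some successor in Z. Already a fixed point.
Sat(E[(halt ∧ done) U (¬valid ∧ halt)]) = {6}

{6}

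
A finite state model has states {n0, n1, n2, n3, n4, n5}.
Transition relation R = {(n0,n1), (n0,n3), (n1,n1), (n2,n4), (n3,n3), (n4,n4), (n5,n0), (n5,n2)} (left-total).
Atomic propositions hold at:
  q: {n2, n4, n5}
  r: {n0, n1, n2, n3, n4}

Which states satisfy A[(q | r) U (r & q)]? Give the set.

{n2, n4}

Sat(q | r) = {n0, n1, n2, n3, n4, n5}
Sat(r & q) = {n2, n4}
A[(q | r) U (r & q)]: least fixpoint, start Z0 = Sat((r & q)) = {n2, n4}, add states in Sat(q | r) with every successor in Z. Already a fixed point.
Sat(A[(q | r) U (r & q)]) = {n2, n4}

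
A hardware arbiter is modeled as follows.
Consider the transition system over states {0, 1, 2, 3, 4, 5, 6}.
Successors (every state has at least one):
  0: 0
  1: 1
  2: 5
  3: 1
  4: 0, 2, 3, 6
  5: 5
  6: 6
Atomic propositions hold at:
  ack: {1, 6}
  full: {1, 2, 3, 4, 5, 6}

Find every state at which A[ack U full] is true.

A[ack U full]: least fixpoint, start Z0 = Sat(full) = {1, 2, 3, 4, 5, 6}, add states in Sat(ack) with every successor in Z. Already a fixed point.
Sat(A[ack U full]) = {1, 2, 3, 4, 5, 6}

{1, 2, 3, 4, 5, 6}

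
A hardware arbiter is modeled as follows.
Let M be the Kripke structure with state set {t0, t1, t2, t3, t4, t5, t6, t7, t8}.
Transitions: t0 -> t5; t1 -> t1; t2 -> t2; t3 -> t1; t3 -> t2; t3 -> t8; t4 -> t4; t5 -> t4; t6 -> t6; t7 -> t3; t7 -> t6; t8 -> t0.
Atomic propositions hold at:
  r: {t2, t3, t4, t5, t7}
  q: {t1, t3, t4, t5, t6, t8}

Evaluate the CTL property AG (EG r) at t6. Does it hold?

No

EG r: greatest fixpoint, start Z0 = {t2, t3, t4, t5, t7}, keep only states in Sat with some successor in Z. Already a fixed point.
Sat(EG r) = {t2, t3, t4, t5, t7}
AG (EG r): greatest fixpoint, start Z0 = {t2, t3, t4, t5, t7}, keep only states in Sat with every successor in Z. Z1 = {t2, t4, t5}; fixed.
Sat(AG (EG r)) = {t2, t4, t5}
t6 ∉ Sat(AG (EG r)) = {t2, t4, t5}, so the formula does not hold at t6.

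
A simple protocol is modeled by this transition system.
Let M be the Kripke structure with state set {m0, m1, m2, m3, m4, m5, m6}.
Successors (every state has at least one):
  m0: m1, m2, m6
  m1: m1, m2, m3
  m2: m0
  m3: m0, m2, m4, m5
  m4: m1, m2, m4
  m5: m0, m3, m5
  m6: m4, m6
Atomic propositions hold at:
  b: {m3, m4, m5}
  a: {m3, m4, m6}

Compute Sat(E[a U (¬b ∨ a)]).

{m0, m1, m2, m3, m4, m6}

Sat(¬b) = {m0, m1, m2, m6}
Sat(¬b ∨ a) = {m0, m1, m2, m3, m4, m6}
E[a U (¬b ∨ a)]: least fixpoint, start Z0 = Sat((¬b ∨ a)) = {m0, m1, m2, m3, m4, m6}, add states in Sat(a) with some successor in Z. Already a fixed point.
Sat(E[a U (¬b ∨ a)]) = {m0, m1, m2, m3, m4, m6}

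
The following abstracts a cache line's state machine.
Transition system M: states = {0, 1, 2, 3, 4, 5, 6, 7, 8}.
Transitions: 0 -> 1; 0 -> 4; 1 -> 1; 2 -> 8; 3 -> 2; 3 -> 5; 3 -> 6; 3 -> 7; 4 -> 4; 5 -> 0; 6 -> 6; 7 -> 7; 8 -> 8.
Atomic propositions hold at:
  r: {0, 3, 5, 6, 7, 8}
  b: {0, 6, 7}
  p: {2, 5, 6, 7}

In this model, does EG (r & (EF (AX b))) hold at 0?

No

Sat(AX b) = {s : every successor in {0, 6, 7}} = {5, 6, 7}
EF (AX b): least fixpoint, start Z0 = {5, 6, 7}, add states with some successor in Z. Z1 = {3, 5, 6, 7}; fixed.
Sat(EF (AX b)) = {3, 5, 6, 7}
Sat(r & (EF (AX b))) = {3, 5, 6, 7}
EG (r & (EF (AX b))): greatest fixpoint, start Z0 = {3, 5, 6, 7}, keep only states in Sat with some successor in Z. Z1 = {3, 6, 7}; fixed.
Sat(EG (r & (EF (AX b)))) = {3, 6, 7}
0 ∉ Sat(EG (r & (EF (AX b)))) = {3, 6, 7}, so the formula does not hold at 0.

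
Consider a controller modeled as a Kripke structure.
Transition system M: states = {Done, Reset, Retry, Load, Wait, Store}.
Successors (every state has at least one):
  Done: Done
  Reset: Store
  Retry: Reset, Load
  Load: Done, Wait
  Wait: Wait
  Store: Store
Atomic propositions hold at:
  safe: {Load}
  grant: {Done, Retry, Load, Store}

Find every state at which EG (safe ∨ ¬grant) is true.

{Load, Wait}

Sat(¬grant) = {Reset, Wait}
Sat(safe ∨ ¬grant) = {Reset, Load, Wait}
EG (safe ∨ ¬grant): greatest fixpoint, start Z0 = {Reset, Load, Wait}, keep only states in Sat with some successor in Z. Z1 = {Load, Wait}; fixed.
Sat(EG (safe ∨ ¬grant)) = {Load, Wait}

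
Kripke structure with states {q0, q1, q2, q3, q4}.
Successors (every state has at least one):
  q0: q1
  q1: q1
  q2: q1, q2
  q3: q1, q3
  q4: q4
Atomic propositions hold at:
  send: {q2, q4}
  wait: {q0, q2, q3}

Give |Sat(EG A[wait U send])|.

A[wait U send]: least fixpoint, start Z0 = Sat(send) = {q2, q4}, add states in Sat(wait) with every successor in Z. Already a fixed point.
Sat(A[wait U send]) = {q2, q4}
EG A[wait U send]: greatest fixpoint, start Z0 = {q2, q4}, keep only states in Sat with some successor in Z. Already a fixed point.
Sat(EG A[wait U send]) = {q2, q4}
|Sat(EG A[wait U send])| = |{q2, q4}| = 2.

2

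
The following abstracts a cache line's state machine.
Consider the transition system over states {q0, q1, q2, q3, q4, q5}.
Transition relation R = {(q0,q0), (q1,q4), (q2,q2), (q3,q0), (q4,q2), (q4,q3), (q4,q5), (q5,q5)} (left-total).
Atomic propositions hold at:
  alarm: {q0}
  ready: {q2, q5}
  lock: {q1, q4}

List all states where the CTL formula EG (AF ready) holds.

AF ready: least fixpoint, start Z0 = {q2, q5}, add states with every successor in Z. Already a fixed point.
Sat(AF ready) = {q2, q5}
EG (AF ready): greatest fixpoint, start Z0 = {q2, q5}, keep only states in Sat with some successor in Z. Already a fixed point.
Sat(EG (AF ready)) = {q2, q5}

{q2, q5}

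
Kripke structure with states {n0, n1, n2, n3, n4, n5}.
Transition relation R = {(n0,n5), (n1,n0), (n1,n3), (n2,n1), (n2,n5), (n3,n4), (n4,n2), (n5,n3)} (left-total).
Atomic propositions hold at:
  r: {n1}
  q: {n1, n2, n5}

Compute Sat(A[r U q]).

{n1, n2, n5}

A[r U q]: least fixpoint, start Z0 = Sat(q) = {n1, n2, n5}, add states in Sat(r) with every successor in Z. Already a fixed point.
Sat(A[r U q]) = {n1, n2, n5}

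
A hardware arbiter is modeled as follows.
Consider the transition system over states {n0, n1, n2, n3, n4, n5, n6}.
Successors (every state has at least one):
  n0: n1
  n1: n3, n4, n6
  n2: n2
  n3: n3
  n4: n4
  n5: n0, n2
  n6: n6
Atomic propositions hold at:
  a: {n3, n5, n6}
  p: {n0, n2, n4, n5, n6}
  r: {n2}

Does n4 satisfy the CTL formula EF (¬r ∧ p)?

Yes

Sat(¬r) = {n0, n1, n3, n4, n5, n6}
Sat(¬r ∧ p) = {n0, n4, n5, n6}
EF (¬r ∧ p): least fixpoint, start Z0 = {n0, n4, n5, n6}, add states with some successor in Z. Z1 = {n0, n1, n4, n5, n6}; fixed.
Sat(EF (¬r ∧ p)) = {n0, n1, n4, n5, n6}
n4 ∈ Sat(EF (¬r ∧ p)) = {n0, n1, n4, n5, n6}, so the formula holds at n4.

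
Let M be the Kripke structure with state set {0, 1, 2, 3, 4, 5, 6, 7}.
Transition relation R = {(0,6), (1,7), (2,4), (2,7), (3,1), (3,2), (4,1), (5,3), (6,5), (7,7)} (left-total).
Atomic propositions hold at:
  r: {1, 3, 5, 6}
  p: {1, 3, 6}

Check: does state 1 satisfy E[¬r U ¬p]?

No

Sat(¬r) = {0, 2, 4, 7}
Sat(¬p) = {0, 2, 4, 5, 7}
E[¬r U ¬p]: least fixpoint, start Z0 = Sat(¬p) = {0, 2, 4, 5, 7}, add states in Sat(¬r) with some successor in Z. Already a fixed point.
Sat(E[¬r U ¬p]) = {0, 2, 4, 5, 7}
1 ∉ Sat(E[¬r U ¬p]) = {0, 2, 4, 5, 7}, so the formula does not hold at 1.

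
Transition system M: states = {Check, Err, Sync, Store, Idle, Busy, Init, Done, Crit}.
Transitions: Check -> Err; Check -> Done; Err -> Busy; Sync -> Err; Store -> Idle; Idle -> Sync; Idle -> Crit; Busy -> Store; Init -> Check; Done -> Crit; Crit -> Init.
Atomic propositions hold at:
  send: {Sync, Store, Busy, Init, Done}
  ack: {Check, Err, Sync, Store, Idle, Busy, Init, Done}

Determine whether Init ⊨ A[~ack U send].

Sat(~ack) = {Crit}
A[~ack U send]: least fixpoint, start Z0 = Sat(send) = {Sync, Store, Busy, Init, Done}, add states in Sat(~ack) with every successor in Z. Z1 = {Sync, Store, Busy, Init, Done, Crit}; fixed.
Sat(A[~ack U send]) = {Sync, Store, Busy, Init, Done, Crit}
Init ∈ Sat(A[~ack U send]) = {Sync, Store, Busy, Init, Done, Crit}, so the formula holds at Init.

Yes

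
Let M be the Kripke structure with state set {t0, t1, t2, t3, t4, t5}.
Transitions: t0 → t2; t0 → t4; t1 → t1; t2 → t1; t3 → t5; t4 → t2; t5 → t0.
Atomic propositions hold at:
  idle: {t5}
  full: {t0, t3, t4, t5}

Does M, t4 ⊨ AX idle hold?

Sat(AX idle) = {s : every successor in {t5}} = {t3}
t4 ∉ Sat(AX idle) = {t3}, so the formula does not hold at t4.

No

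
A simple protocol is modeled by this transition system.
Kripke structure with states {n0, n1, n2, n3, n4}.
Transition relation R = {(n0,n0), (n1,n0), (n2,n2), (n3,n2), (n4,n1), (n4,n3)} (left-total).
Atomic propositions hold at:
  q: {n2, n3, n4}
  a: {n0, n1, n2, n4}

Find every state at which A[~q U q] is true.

Sat(~q) = {n0, n1}
A[~q U q]: least fixpoint, start Z0 = Sat(q) = {n2, n3, n4}, add states in Sat(~q) with every successor in Z. Already a fixed point.
Sat(A[~q U q]) = {n2, n3, n4}

{n2, n3, n4}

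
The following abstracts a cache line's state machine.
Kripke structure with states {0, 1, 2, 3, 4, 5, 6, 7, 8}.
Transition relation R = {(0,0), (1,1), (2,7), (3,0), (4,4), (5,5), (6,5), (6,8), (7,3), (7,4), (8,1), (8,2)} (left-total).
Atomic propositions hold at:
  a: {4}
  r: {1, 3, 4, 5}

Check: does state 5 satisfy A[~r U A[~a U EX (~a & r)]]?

Yes

Sat(~r) = {0, 2, 6, 7, 8}
Sat(~a) = {0, 1, 2, 3, 5, 6, 7, 8}
Sat(~a & r) = {1, 3, 5}
Sat(EX (~a & r)) = {s : some successor in {1, 3, 5}} = {1, 5, 6, 7, 8}
A[~a U EX (~a & r)]: least fixpoint, start Z0 = Sat(EX (~a & r)) = {1, 5, 6, 7, 8}, add states in Sat(~a) with every successor in Z. Z1 = {1, 2, 5, 6, 7, 8}; fixed.
Sat(A[~a U EX (~a & r)]) = {1, 2, 5, 6, 7, 8}
A[~r U A[~a U EX (~a & r)]]: least fixpoint, start Z0 = Sat(A[~a U EX (~a & r)]) = {1, 2, 5, 6, 7, 8}, add states in Sat(~r) with every successor in Z. Already a fixed point.
Sat(A[~r U A[~a U EX (~a & r)]]) = {1, 2, 5, 6, 7, 8}
5 ∈ Sat(A[~r U A[~a U EX (~a & r)]]) = {1, 2, 5, 6, 7, 8}, so the formula holds at 5.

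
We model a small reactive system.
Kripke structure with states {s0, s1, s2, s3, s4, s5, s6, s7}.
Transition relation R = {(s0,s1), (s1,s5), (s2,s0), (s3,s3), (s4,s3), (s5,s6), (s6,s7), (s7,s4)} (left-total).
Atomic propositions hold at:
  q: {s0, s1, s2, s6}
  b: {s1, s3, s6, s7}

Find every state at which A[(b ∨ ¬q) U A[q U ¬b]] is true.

Sat(¬q) = {s3, s4, s5, s7}
Sat(b ∨ ¬q) = {s1, s3, s4, s5, s6, s7}
Sat(¬b) = {s0, s2, s4, s5}
A[q U ¬b]: least fixpoint, start Z0 = Sat(¬b) = {s0, s2, s4, s5}, add states in Sat(q) with every successor in Z. Z1 = {s0, s1, s2, s4, s5}; fixed.
Sat(A[q U ¬b]) = {s0, s1, s2, s4, s5}
A[(b ∨ ¬q) U A[q U ¬b]]: least fixpoint, start Z0 = Sat(A[q U ¬b]) = {s0, s1, s2, s4, s5}, add states in Sat(b ∨ ¬q) with every successor in Z. Z1 = {s0, s1, s2, s4, s5, s7}; Z2 = {s0, s1, s2, s4, s5, s6, s7}; fixed.
Sat(A[(b ∨ ¬q) U A[q U ¬b]]) = {s0, s1, s2, s4, s5, s6, s7}

{s0, s1, s2, s4, s5, s6, s7}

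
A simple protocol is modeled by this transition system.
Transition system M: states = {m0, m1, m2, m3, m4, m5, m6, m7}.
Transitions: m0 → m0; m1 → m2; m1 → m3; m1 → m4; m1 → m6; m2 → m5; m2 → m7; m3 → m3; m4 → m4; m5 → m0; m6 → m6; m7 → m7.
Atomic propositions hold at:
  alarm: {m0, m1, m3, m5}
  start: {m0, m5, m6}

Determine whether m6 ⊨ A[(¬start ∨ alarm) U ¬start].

No

Sat(¬start) = {m1, m2, m3, m4, m7}
Sat(¬start ∨ alarm) = {m0, m1, m2, m3, m4, m5, m7}
A[(¬start ∨ alarm) U ¬start]: least fixpoint, start Z0 = Sat(¬start) = {m1, m2, m3, m4, m7}, add states in Sat(¬start ∨ alarm) with every successor in Z. Already a fixed point.
Sat(A[(¬start ∨ alarm) U ¬start]) = {m1, m2, m3, m4, m7}
m6 ∉ Sat(A[(¬start ∨ alarm) U ¬start]) = {m1, m2, m3, m4, m7}, so the formula does not hold at m6.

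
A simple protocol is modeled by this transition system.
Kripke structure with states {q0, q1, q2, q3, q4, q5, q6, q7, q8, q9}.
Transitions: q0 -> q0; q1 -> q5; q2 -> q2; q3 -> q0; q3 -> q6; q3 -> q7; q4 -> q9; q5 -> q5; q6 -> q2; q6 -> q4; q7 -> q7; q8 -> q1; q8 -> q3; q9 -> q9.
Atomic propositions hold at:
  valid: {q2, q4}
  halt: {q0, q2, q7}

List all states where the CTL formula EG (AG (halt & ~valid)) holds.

{q0, q7}

Sat(~valid) = {q0, q1, q3, q5, q6, q7, q8, q9}
Sat(halt & ~valid) = {q0, q7}
AG (halt & ~valid): greatest fixpoint, start Z0 = {q0, q7}, keep only states in Sat with every successor in Z. Already a fixed point.
Sat(AG (halt & ~valid)) = {q0, q7}
EG (AG (halt & ~valid)): greatest fixpoint, start Z0 = {q0, q7}, keep only states in Sat with some successor in Z. Already a fixed point.
Sat(EG (AG (halt & ~valid))) = {q0, q7}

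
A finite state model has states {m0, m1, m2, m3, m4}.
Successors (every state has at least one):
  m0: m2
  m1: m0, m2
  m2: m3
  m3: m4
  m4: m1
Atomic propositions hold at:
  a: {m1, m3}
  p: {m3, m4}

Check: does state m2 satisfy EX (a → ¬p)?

Sat(¬p) = {m0, m1, m2}
Sat(a → ¬p) = {m0, m1, m2, m4}
Sat(EX (a → ¬p)) = {s : some successor in {m0, m1, m2, m4}} = {m0, m1, m3, m4}
m2 ∉ Sat(EX (a → ¬p)) = {m0, m1, m3, m4}, so the formula does not hold at m2.

No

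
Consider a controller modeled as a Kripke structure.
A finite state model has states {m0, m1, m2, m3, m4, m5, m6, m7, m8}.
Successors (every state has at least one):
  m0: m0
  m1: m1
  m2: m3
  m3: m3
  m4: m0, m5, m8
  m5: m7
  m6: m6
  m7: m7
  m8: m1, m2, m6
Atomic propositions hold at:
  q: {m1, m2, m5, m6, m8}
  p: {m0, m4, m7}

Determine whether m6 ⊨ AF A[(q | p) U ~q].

Sat(q | p) = {m0, m1, m2, m4, m5, m6, m7, m8}
Sat(~q) = {m0, m3, m4, m7}
A[(q | p) U ~q]: least fixpoint, start Z0 = Sat(~q) = {m0, m3, m4, m7}, add states in Sat(q | p) with every successor in Z. Z1 = {m0, m2, m3, m4, m5, m7}; fixed.
Sat(A[(q | p) U ~q]) = {m0, m2, m3, m4, m5, m7}
AF A[(q | p) U ~q]: least fixpoint, start Z0 = {m0, m2, m3, m4, m5, m7}, add states with every successor in Z. Already a fixed point.
Sat(AF A[(q | p) U ~q]) = {m0, m2, m3, m4, m5, m7}
m6 ∉ Sat(AF A[(q | p) U ~q]) = {m0, m2, m3, m4, m5, m7}, so the formula does not hold at m6.

No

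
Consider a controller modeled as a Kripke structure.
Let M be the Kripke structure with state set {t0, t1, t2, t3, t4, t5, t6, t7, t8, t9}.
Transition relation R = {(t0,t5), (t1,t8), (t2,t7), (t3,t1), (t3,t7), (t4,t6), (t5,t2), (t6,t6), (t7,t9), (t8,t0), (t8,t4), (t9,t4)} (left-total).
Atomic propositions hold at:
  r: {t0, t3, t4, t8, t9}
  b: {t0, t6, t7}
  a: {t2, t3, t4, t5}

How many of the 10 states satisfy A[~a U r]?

Sat(~a) = {t0, t1, t6, t7, t8, t9}
A[~a U r]: least fixpoint, start Z0 = Sat(r) = {t0, t3, t4, t8, t9}, add states in Sat(~a) with every successor in Z. Z1 = {t0, t1, t3, t4, t7, t8, t9}; fixed.
Sat(A[~a U r]) = {t0, t1, t3, t4, t7, t8, t9}
|Sat(A[~a U r])| = |{t0, t1, t3, t4, t7, t8, t9}| = 7.

7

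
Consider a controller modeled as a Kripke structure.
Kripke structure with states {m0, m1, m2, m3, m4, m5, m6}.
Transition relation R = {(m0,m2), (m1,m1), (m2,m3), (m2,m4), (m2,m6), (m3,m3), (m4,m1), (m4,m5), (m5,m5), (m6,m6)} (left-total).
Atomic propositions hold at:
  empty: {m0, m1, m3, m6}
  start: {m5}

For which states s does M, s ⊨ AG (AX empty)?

Sat(AX empty) = {s : every successor in {m0, m1, m3, m6}} = {m1, m3, m6}
AG (AX empty): greatest fixpoint, start Z0 = {m1, m3, m6}, keep only states in Sat with every successor in Z. Already a fixed point.
Sat(AG (AX empty)) = {m1, m3, m6}

{m1, m3, m6}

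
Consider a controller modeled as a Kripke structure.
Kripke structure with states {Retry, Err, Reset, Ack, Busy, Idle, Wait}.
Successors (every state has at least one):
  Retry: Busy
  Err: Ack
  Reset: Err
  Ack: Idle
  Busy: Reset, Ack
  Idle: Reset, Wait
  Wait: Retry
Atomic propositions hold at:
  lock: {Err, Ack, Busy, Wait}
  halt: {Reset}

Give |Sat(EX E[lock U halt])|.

E[lock U halt]: least fixpoint, start Z0 = Sat(halt) = {Reset}, add states in Sat(lock) with some successor in Z. Z1 = {Reset, Busy}; fixed.
Sat(E[lock U halt]) = {Reset, Busy}
Sat(EX E[lock U halt]) = {s : some successor in {Reset, Busy}} = {Retry, Busy, Idle}
|Sat(EX E[lock U halt])| = |{Retry, Busy, Idle}| = 3.

3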